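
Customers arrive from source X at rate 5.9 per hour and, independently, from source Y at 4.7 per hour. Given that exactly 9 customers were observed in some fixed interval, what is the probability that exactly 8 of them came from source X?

0.0368

Given the total, each event is independently from source X with probability p = λ_X/(λ_X+λ_Y) = 5.9/10.6 ≈ 0.5566.
So K ~ Binomial(9, 5.9/10.6): P(K = 8) = C(9,8) · (5.9/10.6)^8 · (4.7/10.6)^1 ≈ 0.0368.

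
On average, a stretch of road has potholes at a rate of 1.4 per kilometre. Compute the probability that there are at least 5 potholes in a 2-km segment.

Over the interval, μ = 1.4 × 2 = 2.8 (a 2-km segment = 2 kilometres).
P(N ≥ 5) = 1 − P(N ≤ 4) = 1 − Σ_{j=0}^{4} e^(−μ) μ^j/j! ≈ 0.1523.

0.1523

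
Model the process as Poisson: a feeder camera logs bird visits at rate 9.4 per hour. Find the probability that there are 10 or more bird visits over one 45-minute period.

0.1746

Over the interval, μ = 9.4 × 0.75 = 7.05 (a 45-minute period = 0.75 hours).
P(N ≥ 10) = 1 − P(N ≤ 9) = 1 − Σ_{j=0}^{9} e^(−μ) μ^j/j! ≈ 0.1746.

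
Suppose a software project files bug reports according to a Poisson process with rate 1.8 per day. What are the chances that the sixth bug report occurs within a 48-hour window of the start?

Over the interval, μ = 1.8 × 2 = 3.6 (a 48-hour window = 2 days).
The sixth arrival falls in the interval iff at least 6 events occur there: P(S_6 ≤ t) = P(N ≥ 6) = 1 − P(N ≤ 5) ≈ 0.1559.

0.1559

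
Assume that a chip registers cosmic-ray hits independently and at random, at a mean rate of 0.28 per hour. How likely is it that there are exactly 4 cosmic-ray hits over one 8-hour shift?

Over the interval, μ = 0.28 × 8 = 2.24 (an 8-hour shift = 8 hours).
P(N = 4) = e^(−μ) μ^4/4! = e^(−2.24) · 2.24^4/24 ≈ 0.1117.

0.1117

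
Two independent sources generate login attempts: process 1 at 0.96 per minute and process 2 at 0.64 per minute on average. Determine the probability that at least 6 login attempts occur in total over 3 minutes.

0.3490

Independent Poisson processes superpose: combined rate λ = 0.96 + 0.64 = 1.6 per minute.
Over the interval, μ = 1.6 × 3 = 4.8 (3 minutes).
P(N ≥ 6) = 1 − P(N ≤ 5) ≈ 0.3490.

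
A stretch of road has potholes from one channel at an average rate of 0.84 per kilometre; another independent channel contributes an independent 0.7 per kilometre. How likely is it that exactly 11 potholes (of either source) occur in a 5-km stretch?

Independent Poisson processes superpose: combined rate λ = 0.84 + 0.7 = 1.54 per kilometre.
Over the interval, μ = 1.54 × 5 = 7.7 (a 5-km stretch = 5 kilometres).
P(N = 11) = e^(−7.7) · 7.7^11/11! ≈ 0.0640.

0.0640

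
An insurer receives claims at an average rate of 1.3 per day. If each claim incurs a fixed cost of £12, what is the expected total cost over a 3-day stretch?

E[N] = 1.3 × 3 = 3.9 (a 3-day stretch = 3 days); E[cost] = 3.9 × £12 = £46.8.

£46.8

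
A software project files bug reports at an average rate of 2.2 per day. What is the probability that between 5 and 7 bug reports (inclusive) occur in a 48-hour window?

Over the interval, μ = 2.2 × 2 = 4.4 (a 48-hour window = 2 days).
P(5 ≤ N ≤ 7) = Σ_{j=5}^{7} e^(−4.4) · 4.4^j/j! ≈ 0.3702.

0.3702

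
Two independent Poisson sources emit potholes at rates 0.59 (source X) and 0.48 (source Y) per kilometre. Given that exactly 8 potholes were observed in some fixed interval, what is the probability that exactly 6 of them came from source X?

0.1584

Given the total, each event is independently from source X with probability p = λ_X/(λ_X+λ_Y) = 0.59/1.07 ≈ 0.5514.
So K ~ Binomial(8, 0.59/1.07): P(K = 6) = C(8,6) · (0.59/1.07)^6 · (0.48/1.07)^2 ≈ 0.1584.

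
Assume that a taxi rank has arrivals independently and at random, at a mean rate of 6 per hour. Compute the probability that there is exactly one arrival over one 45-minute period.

Over the interval, μ = 6 × 0.75 = 4.5 (a 45-minute period = 0.75 hours).
P(N = 1) = e^(−μ) μ^1/1! = e^(−4.5) · 4.5^1/1 ≈ 0.0500.

0.0500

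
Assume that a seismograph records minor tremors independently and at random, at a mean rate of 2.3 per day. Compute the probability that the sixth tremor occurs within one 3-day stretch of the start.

Over the interval, μ = 2.3 × 3 = 6.9 (a 3-day stretch = 3 days).
The sixth arrival falls in the interval iff at least 6 events occur there: P(S_6 ≤ t) = P(N ≥ 6) = 1 − P(N ≤ 5) ≈ 0.6863.

0.6863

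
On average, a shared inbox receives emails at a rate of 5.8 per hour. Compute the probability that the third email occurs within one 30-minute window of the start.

0.5540

Over the interval, μ = 5.8 × 0.5 = 2.9 (a 30-minute window = 0.5 hours).
The third arrival falls in the interval iff at least 3 events occur there: P(S_3 ≤ t) = P(N ≥ 3) = 1 − P(N ≤ 2) ≈ 0.5540.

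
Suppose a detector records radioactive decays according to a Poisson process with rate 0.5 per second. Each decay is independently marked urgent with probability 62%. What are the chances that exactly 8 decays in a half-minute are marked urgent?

Thinning: the decays that are marked urgent themselves form a Poisson process with rate 0.62 × 0.5 = 0.31 per second.
Over the interval, μ = 0.31 × 30 = 9.3 (a half-minute = 30 seconds).
P(N = 8) = e^(−9.3) · 9.3^8/8! ≈ 0.1269.

0.1269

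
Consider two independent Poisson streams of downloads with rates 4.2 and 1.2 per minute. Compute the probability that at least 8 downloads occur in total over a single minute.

0.1783

Independent Poisson processes superpose: combined rate λ = 4.2 + 1.2 = 5.4 per minute.
So μ = 5.4.
P(N ≥ 8) = 1 − P(N ≤ 7) ≈ 0.1783.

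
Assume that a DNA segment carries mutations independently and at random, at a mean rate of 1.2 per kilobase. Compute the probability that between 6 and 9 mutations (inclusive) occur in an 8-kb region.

Over the interval, μ = 1.2 × 8 = 9.6 (an 8-kb region = 8 kilobases).
P(6 ≤ N ≤ 9) = Σ_{j=6}^{9} e^(−9.6) · 9.6^j/j! ≈ 0.4250.

0.4250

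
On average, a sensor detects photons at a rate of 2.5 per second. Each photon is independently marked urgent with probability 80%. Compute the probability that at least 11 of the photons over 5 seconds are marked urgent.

0.4170

Thinning: the photons that are marked urgent themselves form a Poisson process with rate 0.8 × 2.5 = 2 per second.
Over the interval, μ = 2 × 5 = 10 (5 seconds).
P(N ≥ 11) = 1 − P(N ≤ 10) ≈ 0.4170.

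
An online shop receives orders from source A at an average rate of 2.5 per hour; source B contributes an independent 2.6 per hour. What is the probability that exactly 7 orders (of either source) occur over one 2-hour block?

0.0847

Independent Poisson processes superpose: combined rate λ = 2.5 + 2.6 = 5.1 per hour.
Over the interval, μ = 5.1 × 2 = 10.2 (a 2-hour block = 2 hours).
P(N = 7) = e^(−10.2) · 10.2^7/7! ≈ 0.0847.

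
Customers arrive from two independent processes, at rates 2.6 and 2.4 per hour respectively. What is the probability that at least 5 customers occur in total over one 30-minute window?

0.1088

Independent Poisson processes superpose: combined rate λ = 2.6 + 2.4 = 5 per hour.
Over the interval, μ = 5 × 0.5 = 2.5 (a 30-minute window = 0.5 hours).
P(N ≥ 5) = 1 − P(N ≤ 4) ≈ 0.1088.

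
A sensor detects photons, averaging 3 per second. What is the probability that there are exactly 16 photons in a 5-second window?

0.0960

Over the interval, μ = 3 × 5 = 15 (a 5-second window = 5 seconds).
P(N = 16) = e^(−μ) μ^16/16! = e^(−15) · 15^16/20922789888000 ≈ 0.0960.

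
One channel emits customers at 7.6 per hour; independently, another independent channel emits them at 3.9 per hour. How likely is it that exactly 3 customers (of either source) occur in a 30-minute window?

0.1008

Independent Poisson processes superpose: combined rate λ = 7.6 + 3.9 = 11.5 per hour.
Over the interval, μ = 11.5 × 0.5 = 5.75 (a 30-minute window = 0.5 hours).
P(N = 3) = e^(−5.75) · 5.75^3/3! ≈ 0.1008.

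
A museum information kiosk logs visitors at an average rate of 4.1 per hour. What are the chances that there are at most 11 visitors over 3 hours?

0.4278

Over the interval, μ = 4.1 × 3 = 12.3 (3 hours).
P(N ≤ 11) = Σ_{j=0}^{11} e^(−μ) μ^j/j! ≈ 0.4278.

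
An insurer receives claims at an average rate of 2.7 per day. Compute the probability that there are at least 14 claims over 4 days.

0.2005

Over the interval, μ = 2.7 × 4 = 10.8 (4 days).
P(N ≥ 14) = 1 − P(N ≤ 13) = 1 − Σ_{j=0}^{13} e^(−μ) μ^j/j! ≈ 0.2005.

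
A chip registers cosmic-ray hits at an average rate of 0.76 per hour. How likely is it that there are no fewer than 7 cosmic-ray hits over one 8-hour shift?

0.4065

Over the interval, μ = 0.76 × 8 = 6.08 (an 8-hour shift = 8 hours).
P(N ≥ 7) = 1 − P(N ≤ 6) = 1 − Σ_{j=0}^{6} e^(−μ) μ^j/j! ≈ 0.4065.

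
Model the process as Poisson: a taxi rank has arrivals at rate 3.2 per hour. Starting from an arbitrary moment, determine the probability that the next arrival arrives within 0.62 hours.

0.8625

Inter-arrival times are exponential with rate λ = 3.2 per hour.
P(T ≤ 0.62) = 1 − e^(−λt) = 1 − e^(−3.2 × 0.62) = 1 − e^(−1.984) ≈ 0.8625.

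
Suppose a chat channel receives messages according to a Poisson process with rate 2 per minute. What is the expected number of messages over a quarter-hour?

E[N] = λt = 2 × 15 = 30 (a quarter-hour = 15 minutes).

30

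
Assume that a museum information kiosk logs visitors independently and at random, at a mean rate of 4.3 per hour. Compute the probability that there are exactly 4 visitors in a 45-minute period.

0.1792

Over the interval, μ = 4.3 × 0.75 = 3.225 (a 45-minute period = 0.75 hours).
P(N = 4) = e^(−μ) μ^4/4! = e^(−3.225) · 3.225^4/24 ≈ 0.1792.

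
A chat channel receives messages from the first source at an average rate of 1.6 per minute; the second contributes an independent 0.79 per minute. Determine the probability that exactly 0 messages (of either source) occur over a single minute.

Independent Poisson processes superpose: combined rate λ = 1.6 + 0.79 = 2.39 per minute.
So μ = 2.39.
P(N = 0) = e^(−2.39) · 2.39^0/0! ≈ 0.0916.

0.0916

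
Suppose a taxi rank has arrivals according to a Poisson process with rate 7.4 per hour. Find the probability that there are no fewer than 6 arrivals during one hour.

0.7474

With mean μ = 7.4 per hour,
P(N ≥ 6) = 1 − P(N ≤ 5) = 1 − Σ_{j=0}^{5} e^(−μ) μ^j/j! ≈ 0.7474.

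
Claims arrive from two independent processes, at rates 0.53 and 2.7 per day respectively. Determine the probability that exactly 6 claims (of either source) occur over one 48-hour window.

Independent Poisson processes superpose: combined rate λ = 0.53 + 2.7 = 3.23 per day.
Over the interval, μ = 3.23 × 2 = 6.46 (a 48-hour window = 2 days).
P(N = 6) = e^(−6.46) · 6.46^6/6! ≈ 0.1580.

0.1580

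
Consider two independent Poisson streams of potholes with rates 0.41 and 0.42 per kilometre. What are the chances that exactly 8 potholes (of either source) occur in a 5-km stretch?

0.0344

Independent Poisson processes superpose: combined rate λ = 0.41 + 0.42 = 0.83 per kilometre.
Over the interval, μ = 0.83 × 5 = 4.15 (a 5-km stretch = 5 kilometres).
P(N = 8) = e^(−4.15) · 4.15^8/8! ≈ 0.0344.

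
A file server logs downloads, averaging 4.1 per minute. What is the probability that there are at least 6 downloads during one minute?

With mean μ = 4.1 per minute,
P(N ≥ 6) = 1 − P(N ≤ 5) = 1 − Σ_{j=0}^{5} e^(−μ) μ^j/j! ≈ 0.2307.

0.2307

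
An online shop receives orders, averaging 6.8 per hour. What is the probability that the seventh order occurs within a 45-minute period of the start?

Over the interval, μ = 6.8 × 0.75 = 5.1 (a 45-minute period = 0.75 hours).
The seventh arrival falls in the interval iff at least 7 events occur there: P(S_7 ≤ t) = P(N ≥ 7) = 1 − P(N ≤ 6) ≈ 0.2526.

0.2526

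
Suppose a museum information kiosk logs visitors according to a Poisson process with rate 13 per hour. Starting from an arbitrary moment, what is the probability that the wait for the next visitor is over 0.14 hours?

The wait for the next event is exponential with rate λ = 13 per hour.
P(T > 0.14) = e^(−λt) = e^(−13 × 0.14) = e^(−1.82) ≈ 0.1620.

0.1620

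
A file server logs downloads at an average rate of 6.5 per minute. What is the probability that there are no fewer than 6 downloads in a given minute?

0.6310

With mean μ = 6.5 per minute,
P(N ≥ 6) = 1 − P(N ≤ 5) = 1 − Σ_{j=0}^{5} e^(−μ) μ^j/j! ≈ 0.6310.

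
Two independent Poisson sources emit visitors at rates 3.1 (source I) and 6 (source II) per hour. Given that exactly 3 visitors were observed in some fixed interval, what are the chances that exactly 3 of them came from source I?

Given the total, each event is independently from source I with probability p = λ_I/(λ_I+λ_II) = 3.1/9.1 ≈ 0.3407.
So K ~ Binomial(3, 3.1/9.1): P(K = 3) = C(3,3) · (3.1/9.1)^3 · (6/9.1)^0 ≈ 0.0395.

0.0395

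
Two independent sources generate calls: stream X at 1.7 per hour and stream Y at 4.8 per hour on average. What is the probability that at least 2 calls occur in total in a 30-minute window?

Independent Poisson processes superpose: combined rate λ = 1.7 + 4.8 = 6.5 per hour.
Over the interval, μ = 6.5 × 0.5 = 3.25 (a 30-minute window = 0.5 hours).
P(N ≥ 2) = 1 − P(N ≤ 1) ≈ 0.8352.

0.8352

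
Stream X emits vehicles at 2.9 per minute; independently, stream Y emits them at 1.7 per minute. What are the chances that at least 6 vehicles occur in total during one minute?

0.3142

Independent Poisson processes superpose: combined rate λ = 2.9 + 1.7 = 4.6 per minute.
So μ = 4.6.
P(N ≥ 6) = 1 − P(N ≤ 5) ≈ 0.3142.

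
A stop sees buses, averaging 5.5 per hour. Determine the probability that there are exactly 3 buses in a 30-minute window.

0.2216

Over the interval, μ = 5.5 × 0.5 = 2.75 (a 30-minute window = 0.5 hours).
P(N = 3) = e^(−μ) μ^3/3! = e^(−2.75) · 2.75^3/6 ≈ 0.2216.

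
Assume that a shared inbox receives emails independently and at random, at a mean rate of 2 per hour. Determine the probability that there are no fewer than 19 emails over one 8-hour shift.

0.2577

Over the interval, μ = 2 × 8 = 16 (an 8-hour shift = 8 hours).
P(N ≥ 19) = 1 − P(N ≤ 18) = 1 − Σ_{j=0}^{18} e^(−μ) μ^j/j! ≈ 0.2577.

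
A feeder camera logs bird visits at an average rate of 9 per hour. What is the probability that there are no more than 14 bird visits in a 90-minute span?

Over the interval, μ = 9 × 1.5 = 13.5 (a 90-minute span = 1.5 hours).
P(N ≤ 14) = Σ_{j=0}^{14} e^(−μ) μ^j/j! ≈ 0.6233.

0.6233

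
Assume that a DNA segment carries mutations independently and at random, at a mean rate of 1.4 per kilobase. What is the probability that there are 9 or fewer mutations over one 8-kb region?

Over the interval, μ = 1.4 × 8 = 11.2 (an 8-kb region = 8 kilobases).
P(N ≤ 9) = Σ_{j=0}^{9} e^(−μ) μ^j/j! ≈ 0.3192.

0.3192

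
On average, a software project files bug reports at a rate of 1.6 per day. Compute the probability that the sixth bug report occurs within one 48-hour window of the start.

0.1054

Over the interval, μ = 1.6 × 2 = 3.2 (a 48-hour window = 2 days).
The sixth arrival falls in the interval iff at least 6 events occur there: P(S_6 ≤ t) = P(N ≥ 6) = 1 − P(N ≤ 5) ≈ 0.1054.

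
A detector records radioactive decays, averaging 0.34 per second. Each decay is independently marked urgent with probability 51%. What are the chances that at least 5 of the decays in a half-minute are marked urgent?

Thinning: the decays that are marked urgent themselves form a Poisson process with rate 0.51 × 0.34 = 0.1734 per second.
Over the interval, μ = 0.1734 × 30 = 5.202 (a half-minute = 30 seconds).
P(N ≥ 5) = 1 − P(N ≤ 4) ≈ 0.5942.

0.5942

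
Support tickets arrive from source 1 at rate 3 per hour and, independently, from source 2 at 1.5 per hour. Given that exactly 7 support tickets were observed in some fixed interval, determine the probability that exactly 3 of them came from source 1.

0.1280

Given the total, each event is independently from source 1 with probability p = λ_1/(λ_1+λ_2) = 3/4.5 ≈ 0.6667.
So K ~ Binomial(7, 3/4.5): P(K = 3) = C(7,3) · (3/4.5)^3 · (1.5/4.5)^4 ≈ 0.1280.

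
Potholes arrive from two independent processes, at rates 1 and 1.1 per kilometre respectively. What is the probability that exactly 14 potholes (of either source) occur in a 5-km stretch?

0.0625

Independent Poisson processes superpose: combined rate λ = 1 + 1.1 = 2.1 per kilometre.
Over the interval, μ = 2.1 × 5 = 10.5 (a 5-km stretch = 5 kilometres).
P(N = 14) = e^(−10.5) · 10.5^14/14! ≈ 0.0625.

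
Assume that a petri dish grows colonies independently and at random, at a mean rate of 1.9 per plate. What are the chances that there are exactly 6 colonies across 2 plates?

0.0936

Over the interval, μ = 1.9 × 2 = 3.8 (2 plates).
P(N = 6) = e^(−μ) μ^6/6! = e^(−3.8) · 3.8^6/720 ≈ 0.0936.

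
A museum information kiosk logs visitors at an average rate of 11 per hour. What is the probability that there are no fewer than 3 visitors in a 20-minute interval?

Over the interval, μ = 11 × 1/3 ≈ 3.66667 (a 20-minute interval = 1/3 hours).
P(N ≥ 3) = 1 − P(N ≤ 2) = 1 − Σ_{j=0}^{2} e^(−μ) μ^j/j! ≈ 0.7089.

0.7089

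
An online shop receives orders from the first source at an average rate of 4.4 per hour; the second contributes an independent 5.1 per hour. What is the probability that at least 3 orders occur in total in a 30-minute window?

0.8527

Independent Poisson processes superpose: combined rate λ = 4.4 + 5.1 = 9.5 per hour.
Over the interval, μ = 9.5 × 0.5 = 4.75 (a 30-minute window = 0.5 hours).
P(N ≥ 3) = 1 − P(N ≤ 2) ≈ 0.8527.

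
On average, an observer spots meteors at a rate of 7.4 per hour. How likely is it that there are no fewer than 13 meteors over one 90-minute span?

Over the interval, μ = 7.4 × 1.5 = 11.1 (a 90-minute span = 1.5 hours).
P(N ≥ 13) = 1 − P(N ≤ 12) = 1 − Σ_{j=0}^{12} e^(−μ) μ^j/j! ≈ 0.3223.

0.3223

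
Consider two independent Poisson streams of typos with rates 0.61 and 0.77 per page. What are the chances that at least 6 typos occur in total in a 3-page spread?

Independent Poisson processes superpose: combined rate λ = 0.61 + 0.77 = 1.38 per page.
Over the interval, μ = 1.38 × 3 = 4.14 (a 3-page spread = 3 pages).
P(N ≥ 6) = 1 − P(N ≤ 5) ≈ 0.2371.

0.2371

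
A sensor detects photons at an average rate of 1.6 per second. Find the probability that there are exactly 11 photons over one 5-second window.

Over the interval, μ = 1.6 × 5 = 8 (a 5-second window = 5 seconds).
P(N = 11) = e^(−μ) μ^11/11! = e^(−8) · 8^11/39916800 ≈ 0.0722.

0.0722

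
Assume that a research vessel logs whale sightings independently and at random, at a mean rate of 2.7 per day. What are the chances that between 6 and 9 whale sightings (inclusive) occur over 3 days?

0.5219

Over the interval, μ = 2.7 × 3 = 8.1 (3 days).
P(6 ≤ N ≤ 9) = Σ_{j=6}^{9} e^(−8.1) · 8.1^j/j! ≈ 0.5219.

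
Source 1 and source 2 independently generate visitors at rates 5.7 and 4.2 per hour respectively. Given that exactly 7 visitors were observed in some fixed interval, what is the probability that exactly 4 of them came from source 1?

0.2937

Given the total, each event is independently from source 1 with probability p = λ_1/(λ_1+λ_2) = 5.7/9.9 ≈ 0.5758.
So K ~ Binomial(7, 5.7/9.9): P(K = 4) = C(7,4) · (5.7/9.9)^4 · (4.2/9.9)^3 ≈ 0.2937.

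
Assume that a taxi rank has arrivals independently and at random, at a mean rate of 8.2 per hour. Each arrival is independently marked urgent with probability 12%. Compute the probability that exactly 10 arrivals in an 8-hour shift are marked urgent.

Thinning: the arrivals that are marked urgent themselves form a Poisson process with rate 0.12 × 8.2 = 0.984 per hour.
Over the interval, μ = 0.984 × 8 = 7.872 (an 8-hour shift = 8 hours).
P(N = 10) = e^(−7.872) · 7.872^10/10! ≈ 0.0960.

0.0960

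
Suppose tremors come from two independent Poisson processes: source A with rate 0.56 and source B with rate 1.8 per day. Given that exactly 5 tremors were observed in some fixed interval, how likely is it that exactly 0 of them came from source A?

0.2581

Given the total, each event is independently from source A with probability p = λ_A/(λ_A+λ_B) = 0.56/2.36 ≈ 0.2373.
So K ~ Binomial(5, 0.56/2.36): P(K = 0) = C(5,0) · (0.56/2.36)^0 · (1.8/2.36)^5 ≈ 0.2581.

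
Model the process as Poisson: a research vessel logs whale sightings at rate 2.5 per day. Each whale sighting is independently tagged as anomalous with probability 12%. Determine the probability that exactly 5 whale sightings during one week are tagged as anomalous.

0.0417

Thinning: the whale sightings that are tagged as anomalous themselves form a Poisson process with rate 0.12 × 2.5 = 0.3 per day.
Over the interval, μ = 0.3 × 7 = 2.1 (a week = 7 days).
P(N = 5) = e^(−2.1) · 2.1^5/5! ≈ 0.0417.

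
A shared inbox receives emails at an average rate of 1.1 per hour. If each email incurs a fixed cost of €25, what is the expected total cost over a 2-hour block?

E[N] = 1.1 × 2 = 2.2 (a 2-hour block = 2 hours); E[cost] = 2.2 × €25 = €55.

€55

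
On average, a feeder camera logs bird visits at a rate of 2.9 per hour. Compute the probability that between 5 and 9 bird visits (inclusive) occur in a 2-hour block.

0.6164

Over the interval, μ = 2.9 × 2 = 5.8 (a 2-hour block = 2 hours).
P(5 ≤ N ≤ 9) = Σ_{j=5}^{9} e^(−5.8) · 5.8^j/j! ≈ 0.6164.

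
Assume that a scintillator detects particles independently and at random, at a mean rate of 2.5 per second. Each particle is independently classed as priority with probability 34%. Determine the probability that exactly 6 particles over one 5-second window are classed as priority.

Thinning: the particles that are classed as priority themselves form a Poisson process with rate 0.34 × 2.5 = 0.85 per second.
Over the interval, μ = 0.85 × 5 = 4.25 (a 5-second window = 5 seconds).
P(N = 6) = e^(−4.25) · 4.25^6/6! ≈ 0.1167.

0.1167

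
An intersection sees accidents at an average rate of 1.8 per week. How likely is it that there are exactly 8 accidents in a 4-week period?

0.1337

Over the interval, μ = 1.8 × 4 = 7.2 (a 4-week period = 4 weeks).
P(N = 8) = e^(−μ) μ^8/8! = e^(−7.2) · 7.2^8/40320 ≈ 0.1337.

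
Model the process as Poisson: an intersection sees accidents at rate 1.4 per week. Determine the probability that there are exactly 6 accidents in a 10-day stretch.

Over the interval, μ = 1.4 × 10/7 = 2 (a 10-day stretch = 10/7 weeks).
P(N = 6) = e^(−μ) μ^6/6! = e^(−2) · 2^6/720 ≈ 0.0120.

0.0120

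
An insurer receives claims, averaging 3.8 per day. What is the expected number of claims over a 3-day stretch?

E[N] = λt = 3.8 × 3 = 11.4 (a 3-day stretch = 3 days).

11.4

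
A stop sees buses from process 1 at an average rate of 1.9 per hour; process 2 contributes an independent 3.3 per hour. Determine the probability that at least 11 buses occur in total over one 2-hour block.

Independent Poisson processes superpose: combined rate λ = 1.9 + 3.3 = 5.2 per hour.
Over the interval, μ = 5.2 × 2 = 10.4 (a 2-hour block = 2 hours).
P(N ≥ 11) = 1 − P(N ≤ 10) ≈ 0.4669.

0.4669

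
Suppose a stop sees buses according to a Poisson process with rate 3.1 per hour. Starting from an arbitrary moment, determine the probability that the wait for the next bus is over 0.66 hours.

The wait for the next event is exponential with rate λ = 3.1 per hour.
P(T > 0.66) = e^(−λt) = e^(−3.1 × 0.66) = e^(−2.046) ≈ 0.1293.

0.1293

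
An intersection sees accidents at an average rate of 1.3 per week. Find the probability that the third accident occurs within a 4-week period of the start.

Over the interval, μ = 1.3 × 4 = 5.2 (a 4-week period = 4 weeks).
The third arrival falls in the interval iff at least 3 events occur there: P(S_3 ≤ t) = P(N ≥ 3) = 1 − P(N ≤ 2) ≈ 0.8912.

0.8912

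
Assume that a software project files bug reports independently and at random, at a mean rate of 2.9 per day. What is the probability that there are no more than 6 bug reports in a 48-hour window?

Over the interval, μ = 2.9 × 2 = 5.8 (a 48-hour window = 2 days).
P(N ≤ 6) = Σ_{j=0}^{6} e^(−μ) μ^j/j! ≈ 0.6384.

0.6384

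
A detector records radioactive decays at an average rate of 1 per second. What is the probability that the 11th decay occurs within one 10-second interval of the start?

Over the interval, μ = 1 × 10 = 10 (a 10-second interval = 10 seconds).
The 11th arrival falls in the interval iff at least 11 events occur there: P(S_11 ≤ t) = P(N ≥ 11) = 1 − P(N ≤ 10) ≈ 0.4170.

0.4170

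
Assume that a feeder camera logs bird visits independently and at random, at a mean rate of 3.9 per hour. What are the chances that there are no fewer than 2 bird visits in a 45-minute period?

0.7894

Over the interval, μ = 3.9 × 0.75 = 2.925 (a 45-minute period = 0.75 hours).
P(N ≥ 2) = 1 − P(N ≤ 1) = 1 − Σ_{j=0}^{1} e^(−μ) μ^j/j! ≈ 0.7894.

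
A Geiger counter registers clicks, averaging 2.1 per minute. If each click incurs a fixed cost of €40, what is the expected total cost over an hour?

E[N] = 2.1 × 60 = 126 (an hour = 60 minutes); E[cost] = 126 × €40 = €5040.

€5040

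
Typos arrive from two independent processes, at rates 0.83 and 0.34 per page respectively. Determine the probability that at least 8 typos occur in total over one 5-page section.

Independent Poisson processes superpose: combined rate λ = 0.83 + 0.34 = 1.17 per page.
Over the interval, μ = 1.17 × 5 = 5.85 (a 5-page section = 5 pages).
P(N ≥ 8) = 1 − P(N ≤ 7) ≈ 0.2356.

0.2356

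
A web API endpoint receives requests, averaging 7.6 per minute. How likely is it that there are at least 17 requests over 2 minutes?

Over the interval, μ = 7.6 × 2 = 15.2 (2 minutes).
P(N ≥ 17) = 1 − P(N ≤ 16) = 1 − Σ_{j=0}^{16} e^(−μ) μ^j/j! ≈ 0.3552.

0.3552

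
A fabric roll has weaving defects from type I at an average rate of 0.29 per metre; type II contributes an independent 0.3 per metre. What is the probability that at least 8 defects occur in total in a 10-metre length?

0.2424

Independent Poisson processes superpose: combined rate λ = 0.29 + 0.3 = 0.59 per metre.
Over the interval, μ = 0.59 × 10 = 5.9 (a 10-metre length = 10 metres).
P(N ≥ 8) = 1 − P(N ≤ 7) ≈ 0.2424.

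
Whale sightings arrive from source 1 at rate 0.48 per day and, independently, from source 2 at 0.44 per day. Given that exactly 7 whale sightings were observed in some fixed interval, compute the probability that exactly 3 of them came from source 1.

0.2601

Given the total, each event is independently from source 1 with probability p = λ_1/(λ_1+λ_2) = 0.48/0.92 ≈ 0.5217.
So K ~ Binomial(7, 0.48/0.92): P(K = 3) = C(7,3) · (0.48/0.92)^3 · (0.44/0.92)^4 ≈ 0.2601.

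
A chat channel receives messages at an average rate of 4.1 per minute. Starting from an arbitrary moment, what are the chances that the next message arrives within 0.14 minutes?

0.4367

Inter-arrival times are exponential with rate λ = 4.1 per minute.
P(T ≤ 0.14) = 1 − e^(−λt) = 1 − e^(−4.1 × 0.14) = 1 − e^(−0.574) ≈ 0.4367.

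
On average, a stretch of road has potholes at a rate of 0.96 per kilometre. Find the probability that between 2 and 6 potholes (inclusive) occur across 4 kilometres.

0.8013

Over the interval, μ = 0.96 × 4 = 3.84 (4 kilometres).
P(2 ≤ N ≤ 6) = Σ_{j=2}^{6} e^(−3.84) · 3.84^j/j! ≈ 0.8013.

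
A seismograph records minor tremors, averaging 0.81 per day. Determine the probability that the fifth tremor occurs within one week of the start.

Over the interval, μ = 0.81 × 7 = 5.67 (a week = 7 days).
The fifth arrival falls in the interval iff at least 5 events occur there: P(S_5 ≤ t) = P(N ≥ 5) = 1 − P(N ≤ 4) ≈ 0.6684.

0.6684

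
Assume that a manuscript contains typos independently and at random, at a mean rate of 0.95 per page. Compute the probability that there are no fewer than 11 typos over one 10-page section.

Over the interval, μ = 0.95 × 10 = 9.5 (a 10-page section = 10 pages).
P(N ≥ 11) = 1 − P(N ≤ 10) = 1 − Σ_{j=0}^{10} e^(−μ) μ^j/j! ≈ 0.3547.

0.3547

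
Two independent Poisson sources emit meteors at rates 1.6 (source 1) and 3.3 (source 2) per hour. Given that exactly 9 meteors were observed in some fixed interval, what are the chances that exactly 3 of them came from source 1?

0.2729

Given the total, each event is independently from source 1 with probability p = λ_1/(λ_1+λ_2) = 1.6/4.9 ≈ 0.3265.
So K ~ Binomial(9, 1.6/4.9): P(K = 3) = C(9,3) · (1.6/4.9)^3 · (3.3/4.9)^6 ≈ 0.2729.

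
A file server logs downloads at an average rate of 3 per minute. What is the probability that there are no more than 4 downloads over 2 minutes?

0.2851

Over the interval, μ = 3 × 2 = 6 (2 minutes).
P(N ≤ 4) = Σ_{j=0}^{4} e^(−μ) μ^j/j! ≈ 0.2851.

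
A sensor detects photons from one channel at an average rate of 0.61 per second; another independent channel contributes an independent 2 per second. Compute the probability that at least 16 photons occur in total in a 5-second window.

0.2408

Independent Poisson processes superpose: combined rate λ = 0.61 + 2 = 2.61 per second.
Over the interval, μ = 2.61 × 5 = 13.05 (a 5-second window = 5 seconds).
P(N ≥ 16) = 1 − P(N ≤ 15) ≈ 0.2408.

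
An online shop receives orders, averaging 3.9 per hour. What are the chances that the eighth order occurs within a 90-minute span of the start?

0.2356

Over the interval, μ = 3.9 × 1.5 = 5.85 (a 90-minute span = 1.5 hours).
The eighth arrival falls in the interval iff at least 8 events occur there: P(S_8 ≤ t) = P(N ≥ 8) = 1 − P(N ≤ 7) ≈ 0.2356.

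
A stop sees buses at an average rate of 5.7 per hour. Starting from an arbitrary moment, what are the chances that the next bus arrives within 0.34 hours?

0.8560

Inter-arrival times are exponential with rate λ = 5.7 per hour.
P(T ≤ 0.34) = 1 − e^(−λt) = 1 − e^(−5.7 × 0.34) = 1 − e^(−1.938) ≈ 0.8560.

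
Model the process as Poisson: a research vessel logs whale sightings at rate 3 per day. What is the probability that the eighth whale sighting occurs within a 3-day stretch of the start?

0.6761

Over the interval, μ = 3 × 3 = 9 (a 3-day stretch = 3 days).
The eighth arrival falls in the interval iff at least 8 events occur there: P(S_8 ≤ t) = P(N ≥ 8) = 1 − P(N ≤ 7) ≈ 0.6761.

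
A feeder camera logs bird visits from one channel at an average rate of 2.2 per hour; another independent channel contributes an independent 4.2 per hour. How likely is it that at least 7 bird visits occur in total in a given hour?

Independent Poisson processes superpose: combined rate λ = 2.2 + 4.2 = 6.4 per hour.
So μ = 6.4.
P(N ≥ 7) = 1 − P(N ≤ 6) ≈ 0.4577.

0.4577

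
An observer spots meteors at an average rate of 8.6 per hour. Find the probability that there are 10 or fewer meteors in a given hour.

0.7522

With mean μ = 8.6 per hour,
P(N ≤ 10) = Σ_{j=0}^{10} e^(−μ) μ^j/j! ≈ 0.7522.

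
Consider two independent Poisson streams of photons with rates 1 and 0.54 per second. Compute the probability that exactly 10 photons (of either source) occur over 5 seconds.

Independent Poisson processes superpose: combined rate λ = 1 + 0.54 = 1.54 per second.
Over the interval, μ = 1.54 × 5 = 7.7 (5 seconds).
P(N = 10) = e^(−7.7) · 7.7^10/10! ≈ 0.0914.

0.0914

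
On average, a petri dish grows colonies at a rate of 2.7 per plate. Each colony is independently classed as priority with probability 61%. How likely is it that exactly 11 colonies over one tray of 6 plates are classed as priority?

Thinning: the colonies that are classed as priority themselves form a Poisson process with rate 0.61 × 2.7 = 1.647 per plate.
Over the interval, μ = 1.647 × 6 = 9.882 (a tray of 6 plates = 6 plates).
P(N = 11) = e^(−9.882) · 9.882^11/11! ≈ 0.1123.

0.1123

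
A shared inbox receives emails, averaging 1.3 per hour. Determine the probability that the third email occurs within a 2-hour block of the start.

0.4816

Over the interval, μ = 1.3 × 2 = 2.6 (a 2-hour block = 2 hours).
The third arrival falls in the interval iff at least 3 events occur there: P(S_3 ≤ t) = P(N ≥ 3) = 1 − P(N ≤ 2) ≈ 0.4816.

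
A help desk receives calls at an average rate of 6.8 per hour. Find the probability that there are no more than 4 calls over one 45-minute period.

Over the interval, μ = 6.8 × 0.75 = 5.1 (a 45-minute period = 0.75 hours).
P(N ≤ 4) = Σ_{j=0}^{4} e^(−μ) μ^j/j! ≈ 0.4231.

0.4231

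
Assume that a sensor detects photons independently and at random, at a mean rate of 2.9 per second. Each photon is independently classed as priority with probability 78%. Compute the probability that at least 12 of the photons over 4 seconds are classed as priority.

0.2017

Thinning: the photons that are classed as priority themselves form a Poisson process with rate 0.78 × 2.9 = 2.262 per second.
Over the interval, μ = 2.262 × 4 = 9.048 (4 seconds).
P(N ≥ 12) = 1 − P(N ≤ 11) ≈ 0.2017.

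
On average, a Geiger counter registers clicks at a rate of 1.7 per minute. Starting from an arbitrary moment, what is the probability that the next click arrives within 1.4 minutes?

0.9074

Inter-arrival times are exponential with rate λ = 1.7 per minute.
P(T ≤ 1.4) = 1 − e^(−λt) = 1 − e^(−1.7 × 1.4) = 1 − e^(−2.38) ≈ 0.9074.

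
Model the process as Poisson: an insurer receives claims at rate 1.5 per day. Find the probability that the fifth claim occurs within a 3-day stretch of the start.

Over the interval, μ = 1.5 × 3 = 4.5 (a 3-day stretch = 3 days).
The fifth arrival falls in the interval iff at least 5 events occur there: P(S_5 ≤ t) = P(N ≥ 5) = 1 − P(N ≤ 4) ≈ 0.4679.

0.4679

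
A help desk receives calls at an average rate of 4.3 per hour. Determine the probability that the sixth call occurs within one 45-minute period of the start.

Over the interval, μ = 4.3 × 0.75 = 3.225 (a 45-minute period = 0.75 hours).
The sixth arrival falls in the interval iff at least 6 events occur there: P(S_6 ≤ t) = P(N ≥ 6) = 1 − P(N ≤ 5) ≈ 0.1083.

0.1083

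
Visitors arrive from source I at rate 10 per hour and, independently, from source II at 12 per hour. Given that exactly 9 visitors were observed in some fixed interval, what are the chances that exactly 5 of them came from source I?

0.2164

Given the total, each event is independently from source I with probability p = λ_I/(λ_I+λ_II) = 10/22 ≈ 0.4545.
So K ~ Binomial(9, 10/22): P(K = 5) = C(9,5) · (10/22)^5 · (12/22)^4 ≈ 0.2164.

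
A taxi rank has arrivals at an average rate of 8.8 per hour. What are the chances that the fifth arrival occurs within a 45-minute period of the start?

Over the interval, μ = 8.8 × 0.75 = 6.6 (a 45-minute period = 0.75 hours).
The fifth arrival falls in the interval iff at least 5 events occur there: P(S_5 ≤ t) = P(N ≥ 5) = 1 − P(N ≤ 4) ≈ 0.7873.

0.7873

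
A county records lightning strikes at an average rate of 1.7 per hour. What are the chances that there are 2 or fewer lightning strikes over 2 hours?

Over the interval, μ = 1.7 × 2 = 3.4 (2 hours).
P(N ≤ 2) = Σ_{j=0}^{2} e^(−μ) μ^j/j! ≈ 0.3397.

0.3397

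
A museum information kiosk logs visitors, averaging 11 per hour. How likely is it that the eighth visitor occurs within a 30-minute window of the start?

0.1905

Over the interval, μ = 11 × 0.5 = 5.5 (a 30-minute window = 0.5 hours).
The eighth arrival falls in the interval iff at least 8 events occur there: P(S_8 ≤ t) = P(N ≥ 8) = 1 − P(N ≤ 7) ≈ 0.1905.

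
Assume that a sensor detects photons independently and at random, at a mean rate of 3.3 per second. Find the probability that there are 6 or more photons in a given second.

0.1171

With mean μ = 3.3 per second,
P(N ≥ 6) = 1 − P(N ≤ 5) = 1 − Σ_{j=0}^{5} e^(−μ) μ^j/j! ≈ 0.1171.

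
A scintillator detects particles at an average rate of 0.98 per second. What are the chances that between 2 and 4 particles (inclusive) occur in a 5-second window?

Over the interval, μ = 0.98 × 5 = 4.9 (a 5-second window = 5 seconds).
P(2 ≤ N ≤ 4) = Σ_{j=2}^{4} e^(−4.9) · 4.9^j/j! ≈ 0.4143.

0.4143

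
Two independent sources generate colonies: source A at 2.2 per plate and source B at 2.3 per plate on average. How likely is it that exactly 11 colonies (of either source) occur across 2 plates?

0.0970

Independent Poisson processes superpose: combined rate λ = 2.2 + 2.3 = 4.5 per plate.
Over the interval, μ = 4.5 × 2 = 9 (2 plates).
P(N = 11) = e^(−9) · 9^11/11! ≈ 0.0970.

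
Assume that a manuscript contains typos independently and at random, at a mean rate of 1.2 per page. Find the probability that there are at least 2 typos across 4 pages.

Over the interval, μ = 1.2 × 4 = 4.8 (4 pages).
P(N ≥ 2) = 1 − P(N ≤ 1) = 1 − Σ_{j=0}^{1} e^(−μ) μ^j/j! ≈ 0.9523.

0.9523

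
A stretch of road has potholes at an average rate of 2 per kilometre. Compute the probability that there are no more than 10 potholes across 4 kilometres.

0.8159

Over the interval, μ = 2 × 4 = 8 (4 kilometres).
P(N ≤ 10) = Σ_{j=0}^{10} e^(−μ) μ^j/j! ≈ 0.8159.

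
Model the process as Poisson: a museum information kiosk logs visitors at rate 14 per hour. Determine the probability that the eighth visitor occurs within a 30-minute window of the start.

0.4013

Over the interval, μ = 14 × 0.5 = 7 (a 30-minute window = 0.5 hours).
The eighth arrival falls in the interval iff at least 8 events occur there: P(S_8 ≤ t) = P(N ≥ 8) = 1 − P(N ≤ 7) ≈ 0.4013.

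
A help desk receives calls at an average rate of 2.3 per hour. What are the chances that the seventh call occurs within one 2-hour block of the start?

Over the interval, μ = 2.3 × 2 = 4.6 (a 2-hour block = 2 hours).
The seventh arrival falls in the interval iff at least 7 events occur there: P(S_7 ≤ t) = P(N ≥ 7) = 1 − P(N ≤ 6) ≈ 0.1820.

0.1820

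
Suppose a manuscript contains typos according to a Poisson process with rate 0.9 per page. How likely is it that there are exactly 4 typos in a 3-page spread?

0.1488

Over the interval, μ = 0.9 × 3 = 2.7 (a 3-page spread = 3 pages).
P(N = 4) = e^(−μ) μ^4/4! = e^(−2.7) · 2.7^4/24 ≈ 0.1488.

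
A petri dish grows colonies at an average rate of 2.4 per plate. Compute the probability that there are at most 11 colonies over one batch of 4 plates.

Over the interval, μ = 2.4 × 4 = 9.6 (a batch of 4 plates = 4 plates).
P(N ≤ 11) = Σ_{j=0}^{11} e^(−μ) μ^j/j! ≈ 0.7412.

0.7412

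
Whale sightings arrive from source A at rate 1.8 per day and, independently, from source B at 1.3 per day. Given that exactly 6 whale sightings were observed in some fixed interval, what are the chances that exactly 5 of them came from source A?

0.1661

Given the total, each event is independently from source A with probability p = λ_A/(λ_A+λ_B) = 1.8/3.1 ≈ 0.5806.
So K ~ Binomial(6, 1.8/3.1): P(K = 5) = C(6,5) · (1.8/3.1)^5 · (1.3/3.1)^1 ≈ 0.1661.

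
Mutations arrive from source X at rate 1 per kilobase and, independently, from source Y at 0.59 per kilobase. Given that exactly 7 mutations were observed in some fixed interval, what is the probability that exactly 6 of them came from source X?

0.1608

Given the total, each event is independently from source X with probability p = λ_X/(λ_X+λ_Y) = 1/1.59 ≈ 0.6289.
So K ~ Binomial(7, 1/1.59): P(K = 6) = C(7,6) · (1/1.59)^6 · (0.59/1.59)^1 ≈ 0.1608.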